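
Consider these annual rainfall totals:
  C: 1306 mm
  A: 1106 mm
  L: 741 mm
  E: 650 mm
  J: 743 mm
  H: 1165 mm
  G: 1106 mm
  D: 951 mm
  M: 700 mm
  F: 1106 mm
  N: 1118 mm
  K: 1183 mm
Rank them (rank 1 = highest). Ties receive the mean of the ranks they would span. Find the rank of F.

Sorted (descending): 1306, 1183, 1165, 1118, 1106, 1106, 1106, 951, 743, 741, 700, 650
The 3 values of 1106 occupy positions 5–7 → average rank 6.
F has value 1106 mm → rank 6.

6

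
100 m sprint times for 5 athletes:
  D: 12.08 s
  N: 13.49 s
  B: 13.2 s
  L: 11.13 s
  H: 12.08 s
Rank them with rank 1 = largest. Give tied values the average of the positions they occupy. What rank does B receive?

Sorted (descending): 13.49, 13.2, 12.08, 12.08, 11.13
The 2 values of 12.08 occupy positions 3–4 → average rank (3+4)/2 = 3.5.
B has value 13.2 s → rank 2.

2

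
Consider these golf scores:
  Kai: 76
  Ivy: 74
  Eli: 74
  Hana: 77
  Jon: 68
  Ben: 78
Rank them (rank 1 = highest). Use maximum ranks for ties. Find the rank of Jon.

Sorted (descending): 78, 77, 76, 74, 74, 68
The 2 values of 74 occupy positions 4–5 → each gets rank 5.
Jon has value 68 → rank 6.

6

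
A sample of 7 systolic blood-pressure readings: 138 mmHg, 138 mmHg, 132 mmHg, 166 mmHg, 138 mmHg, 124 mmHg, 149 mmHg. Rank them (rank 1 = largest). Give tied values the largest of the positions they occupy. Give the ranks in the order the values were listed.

Sorted (descending): 166, 149, 138, 138, 138, 132, 124
The 3 values of 138 occupy positions 3–5 → each gets rank 5.

5, 5, 6, 1, 5, 7, 2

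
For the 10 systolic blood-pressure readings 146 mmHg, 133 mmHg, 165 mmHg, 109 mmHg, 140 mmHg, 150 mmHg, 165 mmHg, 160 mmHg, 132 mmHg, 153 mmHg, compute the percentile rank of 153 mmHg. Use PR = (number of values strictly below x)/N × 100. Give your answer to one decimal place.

60.0

N = 10.
Strictly below 153: 6. Equal to 153: 1.
PR = 6/10 × 100 = 60.0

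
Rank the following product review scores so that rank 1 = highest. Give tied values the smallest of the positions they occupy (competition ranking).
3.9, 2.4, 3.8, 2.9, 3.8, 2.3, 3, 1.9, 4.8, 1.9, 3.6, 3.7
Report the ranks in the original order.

2, 9, 3, 8, 3, 10, 7, 11, 1, 11, 6, 5

Sorted (descending): 4.8, 3.9, 3.8, 3.8, 3.7, 3.6, 3, 2.9, 2.4, 2.3, 1.9, 1.9
The 2 values of 3.8 occupy positions 3–4 → each gets rank 3.
The 2 values of 1.9 occupy positions 11–12 → each gets rank 11.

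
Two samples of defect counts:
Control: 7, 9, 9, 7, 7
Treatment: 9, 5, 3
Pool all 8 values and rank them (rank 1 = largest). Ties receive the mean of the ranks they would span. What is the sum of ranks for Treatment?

17

Sorted (descending): 9, 9, 9, 7, 7, 7, 5, 3
The 3 values of 9 occupy positions 1–3 → average rank 2.
The 3 values of 7 occupy positions 4–6 → average rank 5.
Treatment values → pooled ranks: 9→2, 5→7, 3→8
Rank sum = 2 + 7 + 8 = 17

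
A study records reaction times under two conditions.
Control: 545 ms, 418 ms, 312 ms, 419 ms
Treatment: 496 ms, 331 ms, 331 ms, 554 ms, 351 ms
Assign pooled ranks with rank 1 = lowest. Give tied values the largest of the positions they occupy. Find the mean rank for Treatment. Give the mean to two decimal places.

Sorted (ascending): 312, 331, 331, 351, 418, 419, 496, 545, 554
The 2 values of 331 occupy positions 2–3 → each gets rank 3.
Treatment values → pooled ranks: 496→7, 331→3, 331→3, 554→9, 351→4
Mean rank = (7 + 3 + 3 + 9 + 4) / 5 = 5.20

5.20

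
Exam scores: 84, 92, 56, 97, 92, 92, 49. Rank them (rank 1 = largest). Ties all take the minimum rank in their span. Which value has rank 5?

Sorted (descending): 97, 92, 92, 92, 84, 56, 49
The 3 values of 92 occupy positions 2–4 → each gets rank 2.
Rank 5 → value 84.

84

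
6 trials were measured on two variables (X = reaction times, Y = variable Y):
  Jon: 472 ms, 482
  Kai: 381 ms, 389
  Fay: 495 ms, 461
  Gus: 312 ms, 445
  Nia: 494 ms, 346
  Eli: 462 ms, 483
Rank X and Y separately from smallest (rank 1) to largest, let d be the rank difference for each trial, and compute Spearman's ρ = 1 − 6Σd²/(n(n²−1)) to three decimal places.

Ranks of variable 1: 4, 2, 6, 1, 5, 3
Ranks of variable 2: 5, 2, 4, 3, 1, 6
d = r₁ − r₂: -1, 0, 2, -2, 4, -3
d²: 1, 0, 4, 4, 16, 9; Σd² = 34
ρ = 1 − 6·34/(6·35) = 1 − 204/210 = 0.029

0.029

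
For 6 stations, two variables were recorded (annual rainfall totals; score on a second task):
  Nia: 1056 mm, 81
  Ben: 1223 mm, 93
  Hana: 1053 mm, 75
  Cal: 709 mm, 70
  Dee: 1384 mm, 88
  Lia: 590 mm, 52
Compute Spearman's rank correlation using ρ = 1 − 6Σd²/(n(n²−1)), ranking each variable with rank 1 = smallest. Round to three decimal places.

Ranks of variable 1: 4, 5, 3, 2, 6, 1
Ranks of variable 2: 4, 6, 3, 2, 5, 1
d = r₁ − r₂: 0, -1, 0, 0, 1, 0
d²: 0, 1, 0, 0, 1, 0; Σd² = 2
ρ = 1 − 6·2/(6·35) = 1 − 12/210 = 0.943

0.943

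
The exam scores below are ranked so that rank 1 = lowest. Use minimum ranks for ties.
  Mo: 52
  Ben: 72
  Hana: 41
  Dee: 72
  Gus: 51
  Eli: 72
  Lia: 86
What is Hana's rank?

Sorted (ascending): 41, 51, 52, 72, 72, 72, 86
The 3 values of 72 occupy positions 4–6 → each gets rank 4.
Hana has value 41 → rank 1.

1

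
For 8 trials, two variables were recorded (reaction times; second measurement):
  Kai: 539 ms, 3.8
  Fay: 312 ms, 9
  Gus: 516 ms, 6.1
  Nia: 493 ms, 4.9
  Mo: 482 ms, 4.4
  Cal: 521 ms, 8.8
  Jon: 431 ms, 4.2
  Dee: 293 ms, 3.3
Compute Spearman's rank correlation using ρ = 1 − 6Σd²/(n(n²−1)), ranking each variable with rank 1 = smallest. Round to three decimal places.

0.143

Ranks of variable 1: 8, 2, 6, 5, 4, 7, 3, 1
Ranks of variable 2: 2, 8, 6, 5, 4, 7, 3, 1
d = r₁ − r₂: 6, -6, 0, 0, 0, 0, 0, 0
d²: 36, 36, 0, 0, 0, 0, 0, 0; Σd² = 72
ρ = 1 − 6·72/(8·63) = 1 − 432/504 = 0.143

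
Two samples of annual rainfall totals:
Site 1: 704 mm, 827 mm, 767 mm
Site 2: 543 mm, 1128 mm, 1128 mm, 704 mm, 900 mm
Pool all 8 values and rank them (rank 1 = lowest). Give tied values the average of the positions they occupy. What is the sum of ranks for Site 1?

11.5

Sorted (ascending): 543, 704, 704, 767, 827, 900, 1128, 1128
The 2 values of 704 occupy positions 2–3 → average rank (2+3)/2 = 2.5.
The 2 values of 1128 occupy positions 7–8 → average rank (7+8)/2 = 7.5.
Site 1 values → pooled ranks: 704→2.5, 827→5, 767→4
Rank sum = 2.5 + 5 + 4 = 11.5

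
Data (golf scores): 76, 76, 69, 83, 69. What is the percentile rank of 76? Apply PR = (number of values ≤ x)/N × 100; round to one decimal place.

80.0

N = 5.
Strictly below 76: 2. Equal to 76: 2.
PR = 4/5 × 100 = 80.0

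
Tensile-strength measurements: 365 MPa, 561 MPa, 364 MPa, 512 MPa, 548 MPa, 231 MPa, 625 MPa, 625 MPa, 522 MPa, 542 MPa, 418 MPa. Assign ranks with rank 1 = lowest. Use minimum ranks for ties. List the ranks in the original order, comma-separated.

Sorted (ascending): 231, 364, 365, 418, 512, 522, 542, 548, 561, 625, 625
The 2 values of 625 occupy positions 10–11 → each gets rank 10.

3, 9, 2, 5, 8, 1, 10, 10, 6, 7, 4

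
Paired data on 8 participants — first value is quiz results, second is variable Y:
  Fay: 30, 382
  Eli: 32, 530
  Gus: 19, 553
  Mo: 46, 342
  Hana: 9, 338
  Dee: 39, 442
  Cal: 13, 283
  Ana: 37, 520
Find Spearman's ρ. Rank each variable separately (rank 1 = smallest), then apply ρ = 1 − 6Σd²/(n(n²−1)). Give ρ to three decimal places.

0.286

Ranks of variable 1: 4, 5, 3, 8, 1, 7, 2, 6
Ranks of variable 2: 4, 7, 8, 3, 2, 5, 1, 6
d = r₁ − r₂: 0, -2, -5, 5, -1, 2, 1, 0
d²: 0, 4, 25, 25, 1, 4, 1, 0; Σd² = 60
ρ = 1 − 6·60/(8·63) = 1 − 360/504 = 0.286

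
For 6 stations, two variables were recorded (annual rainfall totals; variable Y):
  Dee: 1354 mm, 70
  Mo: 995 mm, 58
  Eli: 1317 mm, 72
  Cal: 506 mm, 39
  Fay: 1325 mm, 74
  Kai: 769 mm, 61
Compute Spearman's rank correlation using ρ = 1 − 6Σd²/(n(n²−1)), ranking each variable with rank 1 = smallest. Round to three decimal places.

Ranks of variable 1: 6, 3, 4, 1, 5, 2
Ranks of variable 2: 4, 2, 5, 1, 6, 3
d = r₁ − r₂: 2, 1, -1, 0, -1, -1
d²: 4, 1, 1, 0, 1, 1; Σd² = 8
ρ = 1 − 6·8/(6·35) = 1 − 48/210 = 0.771

0.771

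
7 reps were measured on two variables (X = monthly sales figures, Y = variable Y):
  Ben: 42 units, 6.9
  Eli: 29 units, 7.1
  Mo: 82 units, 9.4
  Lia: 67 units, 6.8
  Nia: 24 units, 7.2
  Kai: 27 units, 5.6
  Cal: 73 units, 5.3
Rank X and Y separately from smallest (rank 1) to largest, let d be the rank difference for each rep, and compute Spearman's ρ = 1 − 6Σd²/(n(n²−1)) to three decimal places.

-0.036

Ranks of variable 1: 4, 3, 7, 5, 1, 2, 6
Ranks of variable 2: 4, 5, 7, 3, 6, 2, 1
d = r₁ − r₂: 0, -2, 0, 2, -5, 0, 5
d²: 0, 4, 0, 4, 25, 0, 25; Σd² = 58
ρ = 1 − 6·58/(7·48) = 1 − 348/336 = -0.036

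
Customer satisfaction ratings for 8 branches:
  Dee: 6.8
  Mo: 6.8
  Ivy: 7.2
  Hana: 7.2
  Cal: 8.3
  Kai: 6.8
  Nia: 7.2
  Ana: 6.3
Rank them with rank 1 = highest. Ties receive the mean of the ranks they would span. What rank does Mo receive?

Sorted (descending): 8.3, 7.2, 7.2, 7.2, 6.8, 6.8, 6.8, 6.3
The 3 values of 7.2 occupy positions 2–4 → average rank 3.
The 3 values of 6.8 occupy positions 5–7 → average rank 6.
Mo has value 6.8 → rank 6.

6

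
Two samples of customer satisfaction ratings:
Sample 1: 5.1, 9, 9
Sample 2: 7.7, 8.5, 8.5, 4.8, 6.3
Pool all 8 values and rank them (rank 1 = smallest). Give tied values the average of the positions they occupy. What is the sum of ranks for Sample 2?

19

Sorted (ascending): 4.8, 5.1, 6.3, 7.7, 8.5, 8.5, 9, 9
The 2 values of 8.5 occupy positions 5–6 → average rank (5+6)/2 = 5.5.
The 2 values of 9 occupy positions 7–8 → average rank (7+8)/2 = 7.5.
Sample 2 values → pooled ranks: 7.7→4, 8.5→5.5, 8.5→5.5, 4.8→1, 6.3→3
Rank sum = 4 + 5.5 + 5.5 + 1 + 3 = 19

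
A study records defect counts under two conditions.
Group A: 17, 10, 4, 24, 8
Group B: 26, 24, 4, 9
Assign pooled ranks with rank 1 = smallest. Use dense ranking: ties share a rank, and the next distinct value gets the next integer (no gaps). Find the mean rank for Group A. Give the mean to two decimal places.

3.60

Sorted (ascending): 4, 4, 8, 9, 10, 17, 24, 24, 26
The 2 values of 4 share dense rank 1.
The 2 values of 24 share dense rank 6.
Remaining distinct values take the next consecutive integers.
Group A values → pooled ranks: 17→5, 10→4, 4→1, 24→6, 8→2
Mean rank = (5 + 4 + 1 + 6 + 2) / 5 = 3.60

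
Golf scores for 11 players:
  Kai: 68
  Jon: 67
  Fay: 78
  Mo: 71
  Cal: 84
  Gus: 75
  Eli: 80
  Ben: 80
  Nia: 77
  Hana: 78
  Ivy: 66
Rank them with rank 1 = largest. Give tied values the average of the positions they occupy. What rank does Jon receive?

10

Sorted (descending): 84, 80, 80, 78, 78, 77, 75, 71, 68, 67, 66
The 2 values of 80 occupy positions 2–3 → average rank (2+3)/2 = 2.5.
The 2 values of 78 occupy positions 4–5 → average rank (4+5)/2 = 4.5.
Jon has value 67 → rank 10.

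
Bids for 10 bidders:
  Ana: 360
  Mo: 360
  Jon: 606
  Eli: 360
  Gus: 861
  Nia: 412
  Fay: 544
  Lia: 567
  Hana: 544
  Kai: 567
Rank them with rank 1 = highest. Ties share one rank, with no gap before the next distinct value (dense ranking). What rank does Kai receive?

3

Sorted (descending): 861, 606, 567, 567, 544, 544, 412, 360, 360, 360
The 2 values of 567 share dense rank 3.
The 2 values of 544 share dense rank 4.
The 3 values of 360 share dense rank 6.
Remaining distinct values take the next consecutive integers.
Kai has value 567 → rank 3.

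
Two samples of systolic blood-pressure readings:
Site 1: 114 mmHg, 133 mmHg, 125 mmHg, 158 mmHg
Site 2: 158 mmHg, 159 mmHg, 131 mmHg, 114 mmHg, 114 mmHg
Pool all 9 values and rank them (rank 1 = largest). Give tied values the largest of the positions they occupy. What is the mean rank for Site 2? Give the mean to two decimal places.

5.40

Sorted (descending): 159, 158, 158, 133, 131, 125, 114, 114, 114
The 2 values of 158 occupy positions 2–3 → each gets rank 3.
The 3 values of 114 occupy positions 7–9 → each gets rank 9.
Site 2 values → pooled ranks: 158→3, 159→1, 131→5, 114→9, 114→9
Mean rank = (3 + 1 + 5 + 9 + 9) / 5 = 5.40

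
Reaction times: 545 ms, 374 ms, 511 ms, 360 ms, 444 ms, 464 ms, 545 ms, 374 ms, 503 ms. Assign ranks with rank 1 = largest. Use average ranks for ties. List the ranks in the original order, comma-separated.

1.5, 7.5, 3, 9, 6, 5, 1.5, 7.5, 4

Sorted (descending): 545, 545, 511, 503, 464, 444, 374, 374, 360
The 2 values of 545 occupy positions 1–2 → average rank (1+2)/2 = 1.5.
The 2 values of 374 occupy positions 7–8 → average rank (7+8)/2 = 7.5.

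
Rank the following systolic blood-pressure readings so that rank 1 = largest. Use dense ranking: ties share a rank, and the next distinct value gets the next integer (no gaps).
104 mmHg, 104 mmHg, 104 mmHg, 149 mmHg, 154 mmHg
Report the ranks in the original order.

Sorted (descending): 154, 149, 104, 104, 104
The 3 values of 104 share dense rank 3.
Remaining distinct values take the next consecutive integers.

3, 3, 3, 2, 1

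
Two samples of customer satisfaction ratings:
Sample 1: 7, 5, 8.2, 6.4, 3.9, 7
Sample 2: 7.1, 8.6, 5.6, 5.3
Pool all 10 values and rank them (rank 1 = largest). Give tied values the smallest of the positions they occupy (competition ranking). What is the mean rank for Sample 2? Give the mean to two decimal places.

4.75

Sorted (descending): 8.6, 8.2, 7.1, 7, 7, 6.4, 5.6, 5.3, 5, 3.9
The 2 values of 7 occupy positions 4–5 → each gets rank 4.
Sample 2 values → pooled ranks: 7.1→3, 8.6→1, 5.6→7, 5.3→8
Mean rank = (3 + 1 + 7 + 8) / 4 = 4.75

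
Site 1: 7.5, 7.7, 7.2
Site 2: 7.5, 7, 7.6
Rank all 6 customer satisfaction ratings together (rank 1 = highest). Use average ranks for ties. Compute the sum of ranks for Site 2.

11.5

Sorted (descending): 7.7, 7.6, 7.5, 7.5, 7.2, 7
The 2 values of 7.5 occupy positions 3–4 → average rank (3+4)/2 = 3.5.
Site 2 values → pooled ranks: 7.5→3.5, 7→6, 7.6→2
Rank sum = 3.5 + 6 + 2 = 11.5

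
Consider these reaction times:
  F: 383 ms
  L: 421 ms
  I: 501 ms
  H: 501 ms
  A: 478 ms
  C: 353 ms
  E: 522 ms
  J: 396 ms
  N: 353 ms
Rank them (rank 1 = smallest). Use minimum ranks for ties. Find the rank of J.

Sorted (ascending): 353, 353, 383, 396, 421, 478, 501, 501, 522
The 2 values of 353 occupy positions 1–2 → each gets rank 1.
The 2 values of 501 occupy positions 7–8 → each gets rank 7.
J has value 396 ms → rank 4.

4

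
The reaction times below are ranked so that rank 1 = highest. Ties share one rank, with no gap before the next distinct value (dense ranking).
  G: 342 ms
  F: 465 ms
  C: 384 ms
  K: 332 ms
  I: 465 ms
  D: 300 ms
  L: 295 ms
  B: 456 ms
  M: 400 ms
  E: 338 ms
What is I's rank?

Sorted (descending): 465, 465, 456, 400, 384, 342, 338, 332, 300, 295
The 2 values of 465 share dense rank 1.
Remaining distinct values take the next consecutive integers.
I has value 465 ms → rank 1.

1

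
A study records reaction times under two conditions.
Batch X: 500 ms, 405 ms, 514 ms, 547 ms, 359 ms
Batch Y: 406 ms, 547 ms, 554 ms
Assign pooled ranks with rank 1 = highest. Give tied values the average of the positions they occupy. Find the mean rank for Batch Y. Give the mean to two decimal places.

3.17

Sorted (descending): 554, 547, 547, 514, 500, 406, 405, 359
The 2 values of 547 occupy positions 2–3 → average rank (2+3)/2 = 2.5.
Batch Y values → pooled ranks: 406→6, 547→2.5, 554→1
Mean rank = (6 + 2.5 + 1) / 3 = 3.17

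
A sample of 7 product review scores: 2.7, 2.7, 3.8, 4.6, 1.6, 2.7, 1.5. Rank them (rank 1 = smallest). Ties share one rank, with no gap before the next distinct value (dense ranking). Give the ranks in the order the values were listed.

3, 3, 4, 5, 2, 3, 1

Sorted (ascending): 1.5, 1.6, 2.7, 2.7, 2.7, 3.8, 4.6
The 3 values of 2.7 share dense rank 3.
Remaining distinct values take the next consecutive integers.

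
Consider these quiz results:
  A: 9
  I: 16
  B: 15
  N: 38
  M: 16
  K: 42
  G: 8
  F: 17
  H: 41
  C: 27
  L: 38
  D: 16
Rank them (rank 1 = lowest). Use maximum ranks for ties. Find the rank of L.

10

Sorted (ascending): 8, 9, 15, 16, 16, 16, 17, 27, 38, 38, 41, 42
The 3 values of 16 occupy positions 4–6 → each gets rank 6.
The 2 values of 38 occupy positions 9–10 → each gets rank 10.
L has value 38 → rank 10.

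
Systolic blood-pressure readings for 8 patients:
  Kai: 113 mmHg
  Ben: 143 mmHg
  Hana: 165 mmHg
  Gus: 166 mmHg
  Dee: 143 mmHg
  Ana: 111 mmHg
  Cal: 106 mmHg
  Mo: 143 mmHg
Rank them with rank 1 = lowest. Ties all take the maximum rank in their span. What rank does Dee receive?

6

Sorted (ascending): 106, 111, 113, 143, 143, 143, 165, 166
The 3 values of 143 occupy positions 4–6 → each gets rank 6.
Dee has value 143 mmHg → rank 6.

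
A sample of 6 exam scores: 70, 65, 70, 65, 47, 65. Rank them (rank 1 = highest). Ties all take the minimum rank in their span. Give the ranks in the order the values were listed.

1, 3, 1, 3, 6, 3

Sorted (descending): 70, 70, 65, 65, 65, 47
The 2 values of 70 occupy positions 1–2 → each gets rank 1.
The 3 values of 65 occupy positions 3–5 → each gets rank 3.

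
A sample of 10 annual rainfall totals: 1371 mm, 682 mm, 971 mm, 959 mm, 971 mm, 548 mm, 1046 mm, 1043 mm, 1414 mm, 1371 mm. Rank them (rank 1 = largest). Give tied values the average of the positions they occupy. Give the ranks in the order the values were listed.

2.5, 9, 6.5, 8, 6.5, 10, 4, 5, 1, 2.5

Sorted (descending): 1414, 1371, 1371, 1046, 1043, 971, 971, 959, 682, 548
The 2 values of 1371 occupy positions 2–3 → average rank (2+3)/2 = 2.5.
The 2 values of 971 occupy positions 6–7 → average rank (6+7)/2 = 6.5.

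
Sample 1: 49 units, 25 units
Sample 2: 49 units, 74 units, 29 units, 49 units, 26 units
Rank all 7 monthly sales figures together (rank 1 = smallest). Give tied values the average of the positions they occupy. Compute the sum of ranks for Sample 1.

6

Sorted (ascending): 25, 26, 29, 49, 49, 49, 74
The 3 values of 49 occupy positions 4–6 → average rank 5.
Sample 1 values → pooled ranks: 49→5, 25→1
Rank sum = 5 + 1 = 6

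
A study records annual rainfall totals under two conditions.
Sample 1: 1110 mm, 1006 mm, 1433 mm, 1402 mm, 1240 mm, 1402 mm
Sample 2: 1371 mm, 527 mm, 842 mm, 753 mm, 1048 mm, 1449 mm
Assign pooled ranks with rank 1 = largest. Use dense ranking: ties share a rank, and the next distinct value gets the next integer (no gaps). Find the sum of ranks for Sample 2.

Sorted (descending): 1449, 1433, 1402, 1402, 1371, 1240, 1110, 1048, 1006, 842, 753, 527
The 2 values of 1402 share dense rank 3.
Remaining distinct values take the next consecutive integers.
Sample 2 values → pooled ranks: 1371→4, 527→11, 842→9, 753→10, 1048→7, 1449→1
Rank sum = 4 + 11 + 9 + 10 + 7 + 1 = 42

42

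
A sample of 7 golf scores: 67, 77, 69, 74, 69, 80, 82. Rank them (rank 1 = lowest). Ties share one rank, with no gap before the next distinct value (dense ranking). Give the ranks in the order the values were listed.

Sorted (ascending): 67, 69, 69, 74, 77, 80, 82
The 2 values of 69 share dense rank 2.
Remaining distinct values take the next consecutive integers.

1, 4, 2, 3, 2, 5, 6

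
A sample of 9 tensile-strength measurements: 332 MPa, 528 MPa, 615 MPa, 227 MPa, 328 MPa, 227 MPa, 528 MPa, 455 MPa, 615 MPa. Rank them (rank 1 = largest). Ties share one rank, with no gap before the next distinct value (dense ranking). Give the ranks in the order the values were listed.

Sorted (descending): 615, 615, 528, 528, 455, 332, 328, 227, 227
The 2 values of 615 share dense rank 1.
The 2 values of 528 share dense rank 2.
The 2 values of 227 share dense rank 6.
Remaining distinct values take the next consecutive integers.

4, 2, 1, 6, 5, 6, 2, 3, 1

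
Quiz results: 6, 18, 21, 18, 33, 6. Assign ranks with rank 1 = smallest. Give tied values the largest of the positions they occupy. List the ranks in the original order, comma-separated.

Sorted (ascending): 6, 6, 18, 18, 21, 33
The 2 values of 6 occupy positions 1–2 → each gets rank 2.
The 2 values of 18 occupy positions 3–4 → each gets rank 4.

2, 4, 5, 4, 6, 2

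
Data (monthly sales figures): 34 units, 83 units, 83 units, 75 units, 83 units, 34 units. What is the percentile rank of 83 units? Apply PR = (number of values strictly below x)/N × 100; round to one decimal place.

N = 6.
Strictly below 83: 3. Equal to 83: 3.
PR = 3/6 × 100 = 50.0

50.0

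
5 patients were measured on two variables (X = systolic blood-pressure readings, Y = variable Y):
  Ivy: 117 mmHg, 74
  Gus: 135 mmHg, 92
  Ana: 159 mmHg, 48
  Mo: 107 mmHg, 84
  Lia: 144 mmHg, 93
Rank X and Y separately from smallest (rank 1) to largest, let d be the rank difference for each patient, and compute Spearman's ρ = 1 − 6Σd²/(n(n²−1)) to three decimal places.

Ranks of variable 1: 2, 3, 5, 1, 4
Ranks of variable 2: 2, 4, 1, 3, 5
d = r₁ − r₂: 0, -1, 4, -2, -1
d²: 0, 1, 16, 4, 1; Σd² = 22
ρ = 1 − 6·22/(5·24) = 1 − 132/120 = -0.100

-0.100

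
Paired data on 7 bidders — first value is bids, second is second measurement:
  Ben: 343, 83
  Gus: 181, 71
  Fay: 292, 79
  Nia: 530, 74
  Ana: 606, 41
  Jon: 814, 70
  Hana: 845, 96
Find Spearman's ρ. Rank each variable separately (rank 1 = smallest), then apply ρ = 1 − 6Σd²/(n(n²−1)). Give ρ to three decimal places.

0.036

Ranks of variable 1: 3, 1, 2, 4, 5, 6, 7
Ranks of variable 2: 6, 3, 5, 4, 1, 2, 7
d = r₁ − r₂: -3, -2, -3, 0, 4, 4, 0
d²: 9, 4, 9, 0, 16, 16, 0; Σd² = 54
ρ = 1 − 6·54/(7·48) = 1 − 324/336 = 0.036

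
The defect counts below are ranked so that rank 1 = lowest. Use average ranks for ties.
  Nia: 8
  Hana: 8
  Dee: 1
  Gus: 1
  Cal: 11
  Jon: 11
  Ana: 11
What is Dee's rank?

1.5

Sorted (ascending): 1, 1, 8, 8, 11, 11, 11
The 2 values of 1 occupy positions 1–2 → average rank (1+2)/2 = 1.5.
The 2 values of 8 occupy positions 3–4 → average rank (3+4)/2 = 3.5.
The 3 values of 11 occupy positions 5–7 → average rank 6.
Dee has value 1 → rank 1.5.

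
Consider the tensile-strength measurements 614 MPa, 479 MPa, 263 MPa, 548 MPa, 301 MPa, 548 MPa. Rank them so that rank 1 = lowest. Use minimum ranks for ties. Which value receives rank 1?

Sorted (ascending): 263, 301, 479, 548, 548, 614
The 2 values of 548 occupy positions 4–5 → each gets rank 4.
Rank 1 → value 263.

263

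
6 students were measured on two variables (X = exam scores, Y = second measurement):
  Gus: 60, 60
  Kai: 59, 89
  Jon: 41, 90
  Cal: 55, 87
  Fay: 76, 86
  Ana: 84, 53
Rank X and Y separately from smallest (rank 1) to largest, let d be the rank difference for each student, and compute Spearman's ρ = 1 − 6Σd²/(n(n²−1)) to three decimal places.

-0.886

Ranks of variable 1: 4, 3, 1, 2, 5, 6
Ranks of variable 2: 2, 5, 6, 4, 3, 1
d = r₁ − r₂: 2, -2, -5, -2, 2, 5
d²: 4, 4, 25, 4, 4, 25; Σd² = 66
ρ = 1 − 6·66/(6·35) = 1 − 396/210 = -0.886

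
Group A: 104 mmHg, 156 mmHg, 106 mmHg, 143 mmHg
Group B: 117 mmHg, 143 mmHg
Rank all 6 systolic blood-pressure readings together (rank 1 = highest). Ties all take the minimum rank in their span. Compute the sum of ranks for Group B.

6

Sorted (descending): 156, 143, 143, 117, 106, 104
The 2 values of 143 occupy positions 2–3 → each gets rank 2.
Group B values → pooled ranks: 117→4, 143→2
Rank sum = 4 + 2 = 6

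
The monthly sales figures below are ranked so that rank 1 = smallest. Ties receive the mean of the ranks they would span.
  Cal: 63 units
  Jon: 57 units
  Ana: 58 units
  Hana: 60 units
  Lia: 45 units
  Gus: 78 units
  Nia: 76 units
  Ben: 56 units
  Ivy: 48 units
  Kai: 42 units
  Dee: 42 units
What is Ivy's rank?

Sorted (ascending): 42, 42, 45, 48, 56, 57, 58, 60, 63, 76, 78
The 2 values of 42 occupy positions 1–2 → average rank (1+2)/2 = 1.5.
Ivy has value 48 units → rank 4.

4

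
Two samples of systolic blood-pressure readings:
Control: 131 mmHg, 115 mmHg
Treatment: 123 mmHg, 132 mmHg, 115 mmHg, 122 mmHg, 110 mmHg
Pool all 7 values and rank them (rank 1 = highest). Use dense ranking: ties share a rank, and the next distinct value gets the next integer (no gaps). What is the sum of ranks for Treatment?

19

Sorted (descending): 132, 131, 123, 122, 115, 115, 110
The 2 values of 115 share dense rank 5.
Remaining distinct values take the next consecutive integers.
Treatment values → pooled ranks: 123→3, 132→1, 115→5, 122→4, 110→6
Rank sum = 3 + 1 + 5 + 4 + 6 = 19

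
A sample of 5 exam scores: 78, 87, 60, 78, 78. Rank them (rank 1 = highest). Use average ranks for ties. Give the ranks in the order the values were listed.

3, 1, 5, 3, 3

Sorted (descending): 87, 78, 78, 78, 60
The 3 values of 78 occupy positions 2–4 → average rank 3.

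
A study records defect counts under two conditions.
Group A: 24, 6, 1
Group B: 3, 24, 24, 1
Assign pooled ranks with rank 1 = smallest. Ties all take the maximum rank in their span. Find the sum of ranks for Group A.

Sorted (ascending): 1, 1, 3, 6, 24, 24, 24
The 2 values of 1 occupy positions 1–2 → each gets rank 2.
The 3 values of 24 occupy positions 5–7 → each gets rank 7.
Group A values → pooled ranks: 24→7, 6→4, 1→2
Rank sum = 7 + 4 + 2 = 13

13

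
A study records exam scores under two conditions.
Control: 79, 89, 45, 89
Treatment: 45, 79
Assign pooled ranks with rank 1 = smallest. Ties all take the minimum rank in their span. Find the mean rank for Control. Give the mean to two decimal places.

Sorted (ascending): 45, 45, 79, 79, 89, 89
The 2 values of 45 occupy positions 1–2 → each gets rank 1.
The 2 values of 79 occupy positions 3–4 → each gets rank 3.
The 2 values of 89 occupy positions 5–6 → each gets rank 5.
Control values → pooled ranks: 79→3, 89→5, 45→1, 89→5
Mean rank = (3 + 5 + 1 + 5) / 4 = 3.50

3.50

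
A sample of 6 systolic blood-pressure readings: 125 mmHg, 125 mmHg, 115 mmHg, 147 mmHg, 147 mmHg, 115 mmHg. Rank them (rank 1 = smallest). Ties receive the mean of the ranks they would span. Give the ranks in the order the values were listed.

3.5, 3.5, 1.5, 5.5, 5.5, 1.5

Sorted (ascending): 115, 115, 125, 125, 147, 147
The 2 values of 115 occupy positions 1–2 → average rank (1+2)/2 = 1.5.
The 2 values of 125 occupy positions 3–4 → average rank (3+4)/2 = 3.5.
The 2 values of 147 occupy positions 5–6 → average rank (5+6)/2 = 5.5.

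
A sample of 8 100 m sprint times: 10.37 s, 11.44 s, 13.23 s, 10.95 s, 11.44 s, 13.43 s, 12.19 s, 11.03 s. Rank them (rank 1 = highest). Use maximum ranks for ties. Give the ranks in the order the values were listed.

Sorted (descending): 13.43, 13.23, 12.19, 11.44, 11.44, 11.03, 10.95, 10.37
The 2 values of 11.44 occupy positions 4–5 → each gets rank 5.

8, 5, 2, 7, 5, 1, 3, 6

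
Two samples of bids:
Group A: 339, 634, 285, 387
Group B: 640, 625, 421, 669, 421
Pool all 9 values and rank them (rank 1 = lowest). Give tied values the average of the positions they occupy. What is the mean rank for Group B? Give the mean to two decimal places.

Sorted (ascending): 285, 339, 387, 421, 421, 625, 634, 640, 669
The 2 values of 421 occupy positions 4–5 → average rank (4+5)/2 = 4.5.
Group B values → pooled ranks: 640→8, 625→6, 421→4.5, 669→9, 421→4.5
Mean rank = (8 + 6 + 4.5 + 9 + 4.5) / 5 = 6.40

6.40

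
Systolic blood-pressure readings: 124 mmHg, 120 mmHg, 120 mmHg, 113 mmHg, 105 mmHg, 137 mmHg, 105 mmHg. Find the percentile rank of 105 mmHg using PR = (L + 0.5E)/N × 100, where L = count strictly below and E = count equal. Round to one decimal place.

14.3

N = 7.
Strictly below 105: 0. Equal to 105: 2.
PR = (0 + 0.5·2)/7 × 100 = 14.3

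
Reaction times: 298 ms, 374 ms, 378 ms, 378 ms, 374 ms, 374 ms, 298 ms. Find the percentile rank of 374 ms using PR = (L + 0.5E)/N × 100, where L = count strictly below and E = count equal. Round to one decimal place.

50.0

N = 7.
Strictly below 374: 2. Equal to 374: 3.
PR = (2 + 0.5·3)/7 × 100 = 50.0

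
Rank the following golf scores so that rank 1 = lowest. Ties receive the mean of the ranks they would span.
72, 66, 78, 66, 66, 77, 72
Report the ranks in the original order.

4.5, 2, 7, 2, 2, 6, 4.5

Sorted (ascending): 66, 66, 66, 72, 72, 77, 78
The 3 values of 66 occupy positions 1–3 → average rank 2.
The 2 values of 72 occupy positions 4–5 → average rank (4+5)/2 = 4.5.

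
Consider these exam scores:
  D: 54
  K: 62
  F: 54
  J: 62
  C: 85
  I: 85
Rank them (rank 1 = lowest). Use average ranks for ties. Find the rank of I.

Sorted (ascending): 54, 54, 62, 62, 85, 85
The 2 values of 54 occupy positions 1–2 → average rank (1+2)/2 = 1.5.
The 2 values of 62 occupy positions 3–4 → average rank (3+4)/2 = 3.5.
The 2 values of 85 occupy positions 5–6 → average rank (5+6)/2 = 5.5.
I has value 85 → rank 5.5.

5.5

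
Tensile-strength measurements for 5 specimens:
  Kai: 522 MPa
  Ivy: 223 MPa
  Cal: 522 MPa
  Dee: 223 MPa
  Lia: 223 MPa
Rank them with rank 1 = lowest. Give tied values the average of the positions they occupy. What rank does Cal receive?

4.5

Sorted (ascending): 223, 223, 223, 522, 522
The 3 values of 223 occupy positions 1–3 → average rank 2.
The 2 values of 522 occupy positions 4–5 → average rank (4+5)/2 = 4.5.
Cal has value 522 MPa → rank 4.5.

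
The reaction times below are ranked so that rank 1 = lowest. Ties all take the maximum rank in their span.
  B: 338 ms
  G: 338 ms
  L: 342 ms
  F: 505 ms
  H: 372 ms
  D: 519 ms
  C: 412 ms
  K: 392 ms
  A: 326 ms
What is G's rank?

Sorted (ascending): 326, 338, 338, 342, 372, 392, 412, 505, 519
The 2 values of 338 occupy positions 2–3 → each gets rank 3.
G has value 338 ms → rank 3.

3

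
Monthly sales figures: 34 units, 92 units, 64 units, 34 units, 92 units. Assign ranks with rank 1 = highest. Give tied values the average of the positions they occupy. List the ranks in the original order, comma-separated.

4.5, 1.5, 3, 4.5, 1.5

Sorted (descending): 92, 92, 64, 34, 34
The 2 values of 92 occupy positions 1–2 → average rank (1+2)/2 = 1.5.
The 2 values of 34 occupy positions 4–5 → average rank (4+5)/2 = 4.5.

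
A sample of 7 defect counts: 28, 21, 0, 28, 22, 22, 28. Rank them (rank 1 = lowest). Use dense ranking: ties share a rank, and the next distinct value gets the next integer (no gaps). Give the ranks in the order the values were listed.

4, 2, 1, 4, 3, 3, 4

Sorted (ascending): 0, 21, 22, 22, 28, 28, 28
The 2 values of 22 share dense rank 3.
The 3 values of 28 share dense rank 4.
Remaining distinct values take the next consecutive integers.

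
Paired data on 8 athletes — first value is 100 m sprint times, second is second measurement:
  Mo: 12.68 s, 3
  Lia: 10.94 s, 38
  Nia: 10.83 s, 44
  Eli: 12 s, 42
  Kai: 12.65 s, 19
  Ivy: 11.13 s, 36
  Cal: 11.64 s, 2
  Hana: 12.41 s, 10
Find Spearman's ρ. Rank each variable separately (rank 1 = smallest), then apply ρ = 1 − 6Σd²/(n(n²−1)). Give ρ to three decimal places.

-0.619

Ranks of variable 1: 8, 2, 1, 5, 7, 3, 4, 6
Ranks of variable 2: 2, 6, 8, 7, 4, 5, 1, 3
d = r₁ − r₂: 6, -4, -7, -2, 3, -2, 3, 3
d²: 36, 16, 49, 4, 9, 4, 9, 9; Σd² = 136
ρ = 1 − 6·136/(8·63) = 1 − 816/504 = -0.619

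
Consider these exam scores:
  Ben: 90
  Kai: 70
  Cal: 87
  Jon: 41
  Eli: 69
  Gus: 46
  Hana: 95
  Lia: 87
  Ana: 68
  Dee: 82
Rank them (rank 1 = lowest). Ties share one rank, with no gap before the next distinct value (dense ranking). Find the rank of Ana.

Sorted (ascending): 41, 46, 68, 69, 70, 82, 87, 87, 90, 95
The 2 values of 87 share dense rank 7.
Remaining distinct values take the next consecutive integers.
Ana has value 68 → rank 3.

3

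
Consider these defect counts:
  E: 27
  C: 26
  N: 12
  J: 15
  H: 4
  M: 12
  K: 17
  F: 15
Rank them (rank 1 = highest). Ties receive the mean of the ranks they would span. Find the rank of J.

Sorted (descending): 27, 26, 17, 15, 15, 12, 12, 4
The 2 values of 15 occupy positions 4–5 → average rank (4+5)/2 = 4.5.
The 2 values of 12 occupy positions 6–7 → average rank (6+7)/2 = 6.5.
J has value 15 → rank 4.5.

4.5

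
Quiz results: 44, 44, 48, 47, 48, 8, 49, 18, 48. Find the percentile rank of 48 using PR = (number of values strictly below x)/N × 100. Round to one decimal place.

55.6

N = 9.
Strictly below 48: 5. Equal to 48: 3.
PR = 5/9 × 100 = 55.6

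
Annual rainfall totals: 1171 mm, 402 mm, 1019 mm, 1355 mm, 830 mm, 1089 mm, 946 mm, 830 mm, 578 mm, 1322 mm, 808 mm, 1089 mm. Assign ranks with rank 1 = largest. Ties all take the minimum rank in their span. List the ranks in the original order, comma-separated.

3, 12, 6, 1, 8, 4, 7, 8, 11, 2, 10, 4

Sorted (descending): 1355, 1322, 1171, 1089, 1089, 1019, 946, 830, 830, 808, 578, 402
The 2 values of 1089 occupy positions 4–5 → each gets rank 4.
The 2 values of 830 occupy positions 8–9 → each gets rank 8.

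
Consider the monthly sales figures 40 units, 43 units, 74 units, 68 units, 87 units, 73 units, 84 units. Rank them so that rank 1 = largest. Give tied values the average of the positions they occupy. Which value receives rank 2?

Sorted (descending): 87, 84, 74, 73, 68, 43, 40
No ties — each value takes its position as its rank.
Rank 2 → value 84.

84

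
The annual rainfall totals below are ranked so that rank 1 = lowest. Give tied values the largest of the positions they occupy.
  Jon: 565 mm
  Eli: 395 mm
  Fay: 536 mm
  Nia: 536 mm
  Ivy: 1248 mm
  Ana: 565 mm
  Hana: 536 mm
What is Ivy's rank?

7

Sorted (ascending): 395, 536, 536, 536, 565, 565, 1248
The 3 values of 536 occupy positions 2–4 → each gets rank 4.
The 2 values of 565 occupy positions 5–6 → each gets rank 6.
Ivy has value 1248 mm → rank 7.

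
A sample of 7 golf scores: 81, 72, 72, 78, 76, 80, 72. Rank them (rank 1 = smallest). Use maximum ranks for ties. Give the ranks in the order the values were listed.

7, 3, 3, 5, 4, 6, 3

Sorted (ascending): 72, 72, 72, 76, 78, 80, 81
The 3 values of 72 occupy positions 1–3 → each gets rank 3.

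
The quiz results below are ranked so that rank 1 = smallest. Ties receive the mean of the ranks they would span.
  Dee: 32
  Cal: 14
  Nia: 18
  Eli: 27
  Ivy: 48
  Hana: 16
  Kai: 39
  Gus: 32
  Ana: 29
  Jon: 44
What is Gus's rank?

Sorted (ascending): 14, 16, 18, 27, 29, 32, 32, 39, 44, 48
The 2 values of 32 occupy positions 6–7 → average rank (6+7)/2 = 6.5.
Gus has value 32 → rank 6.5.

6.5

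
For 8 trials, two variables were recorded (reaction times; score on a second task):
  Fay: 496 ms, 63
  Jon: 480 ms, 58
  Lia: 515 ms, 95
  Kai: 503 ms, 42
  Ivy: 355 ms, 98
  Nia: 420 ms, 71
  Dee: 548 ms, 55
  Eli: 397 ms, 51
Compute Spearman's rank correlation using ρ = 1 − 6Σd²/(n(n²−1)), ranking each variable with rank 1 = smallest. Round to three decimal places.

Ranks of variable 1: 5, 4, 7, 6, 1, 3, 8, 2
Ranks of variable 2: 5, 4, 7, 1, 8, 6, 3, 2
d = r₁ − r₂: 0, 0, 0, 5, -7, -3, 5, 0
d²: 0, 0, 0, 25, 49, 9, 25, 0; Σd² = 108
ρ = 1 − 6·108/(8·63) = 1 − 648/504 = -0.286

-0.286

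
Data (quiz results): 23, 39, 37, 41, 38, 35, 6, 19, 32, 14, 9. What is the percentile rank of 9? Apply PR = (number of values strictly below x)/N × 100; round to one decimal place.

9.1

N = 11.
Strictly below 9: 1. Equal to 9: 1.
PR = 1/11 × 100 = 9.1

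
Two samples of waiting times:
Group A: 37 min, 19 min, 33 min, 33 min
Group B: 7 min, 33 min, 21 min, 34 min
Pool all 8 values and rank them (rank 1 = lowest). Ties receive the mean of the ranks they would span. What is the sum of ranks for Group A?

Sorted (ascending): 7, 19, 21, 33, 33, 33, 34, 37
The 3 values of 33 occupy positions 4–6 → average rank 5.
Group A values → pooled ranks: 37→8, 19→2, 33→5, 33→5
Rank sum = 8 + 2 + 5 + 5 = 20

20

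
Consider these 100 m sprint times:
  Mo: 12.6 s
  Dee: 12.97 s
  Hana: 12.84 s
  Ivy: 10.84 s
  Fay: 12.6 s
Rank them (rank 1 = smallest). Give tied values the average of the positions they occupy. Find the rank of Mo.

2.5

Sorted (ascending): 10.84, 12.6, 12.6, 12.84, 12.97
The 2 values of 12.6 occupy positions 2–3 → average rank (2+3)/2 = 2.5.
Mo has value 12.6 s → rank 2.5.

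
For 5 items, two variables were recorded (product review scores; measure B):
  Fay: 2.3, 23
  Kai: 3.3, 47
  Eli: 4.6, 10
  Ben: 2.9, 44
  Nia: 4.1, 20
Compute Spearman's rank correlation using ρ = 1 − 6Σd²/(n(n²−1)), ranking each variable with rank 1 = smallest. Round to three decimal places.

Ranks of variable 1: 1, 3, 5, 2, 4
Ranks of variable 2: 3, 5, 1, 4, 2
d = r₁ − r₂: -2, -2, 4, -2, 2
d²: 4, 4, 16, 4, 4; Σd² = 32
ρ = 1 − 6·32/(5·24) = 1 − 192/120 = -0.600

-0.600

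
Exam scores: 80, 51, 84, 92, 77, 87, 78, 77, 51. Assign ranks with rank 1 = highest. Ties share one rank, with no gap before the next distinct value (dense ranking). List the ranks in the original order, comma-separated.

Sorted (descending): 92, 87, 84, 80, 78, 77, 77, 51, 51
The 2 values of 77 share dense rank 6.
The 2 values of 51 share dense rank 7.
Remaining distinct values take the next consecutive integers.

4, 7, 3, 1, 6, 2, 5, 6, 7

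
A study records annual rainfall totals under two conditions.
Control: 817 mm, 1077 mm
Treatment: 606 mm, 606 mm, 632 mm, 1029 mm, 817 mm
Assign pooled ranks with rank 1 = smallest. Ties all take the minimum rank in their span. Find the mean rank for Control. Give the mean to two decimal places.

5.50

Sorted (ascending): 606, 606, 632, 817, 817, 1029, 1077
The 2 values of 606 occupy positions 1–2 → each gets rank 1.
The 2 values of 817 occupy positions 4–5 → each gets rank 4.
Control values → pooled ranks: 817→4, 1077→7
Mean rank = (4 + 7) / 2 = 5.50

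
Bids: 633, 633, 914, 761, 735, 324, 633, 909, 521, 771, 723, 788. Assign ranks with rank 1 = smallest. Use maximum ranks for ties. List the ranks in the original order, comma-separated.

5, 5, 12, 8, 7, 1, 5, 11, 2, 9, 6, 10

Sorted (ascending): 324, 521, 633, 633, 633, 723, 735, 761, 771, 788, 909, 914
The 3 values of 633 occupy positions 3–5 → each gets rank 5.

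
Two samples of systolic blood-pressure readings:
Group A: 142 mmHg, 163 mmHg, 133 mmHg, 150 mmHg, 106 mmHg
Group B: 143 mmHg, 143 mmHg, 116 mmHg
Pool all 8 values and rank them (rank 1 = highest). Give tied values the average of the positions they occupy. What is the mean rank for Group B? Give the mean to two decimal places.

Sorted (descending): 163, 150, 143, 143, 142, 133, 116, 106
The 2 values of 143 occupy positions 3–4 → average rank (3+4)/2 = 3.5.
Group B values → pooled ranks: 143→3.5, 143→3.5, 116→7
Mean rank = (3.5 + 3.5 + 7) / 3 = 4.67

4.67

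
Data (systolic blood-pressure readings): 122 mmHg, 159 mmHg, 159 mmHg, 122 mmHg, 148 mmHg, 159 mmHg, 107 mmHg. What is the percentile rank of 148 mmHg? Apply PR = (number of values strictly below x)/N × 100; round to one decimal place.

N = 7.
Strictly below 148: 3. Equal to 148: 1.
PR = 3/7 × 100 = 42.9

42.9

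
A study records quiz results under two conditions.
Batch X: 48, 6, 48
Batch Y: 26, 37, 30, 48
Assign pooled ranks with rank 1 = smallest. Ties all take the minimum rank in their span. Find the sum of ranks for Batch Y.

14

Sorted (ascending): 6, 26, 30, 37, 48, 48, 48
The 3 values of 48 occupy positions 5–7 → each gets rank 5.
Batch Y values → pooled ranks: 26→2, 37→4, 30→3, 48→5
Rank sum = 2 + 4 + 3 + 5 = 14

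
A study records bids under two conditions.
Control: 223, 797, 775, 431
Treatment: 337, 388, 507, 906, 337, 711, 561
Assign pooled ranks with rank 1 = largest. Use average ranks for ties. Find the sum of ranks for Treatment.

43

Sorted (descending): 906, 797, 775, 711, 561, 507, 431, 388, 337, 337, 223
The 2 values of 337 occupy positions 9–10 → average rank (9+10)/2 = 9.5.
Treatment values → pooled ranks: 337→9.5, 388→8, 507→6, 906→1, 337→9.5, 711→4, 561→5
Rank sum = 9.5 + 8 + 6 + 1 + 9.5 + 4 + 5 = 43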